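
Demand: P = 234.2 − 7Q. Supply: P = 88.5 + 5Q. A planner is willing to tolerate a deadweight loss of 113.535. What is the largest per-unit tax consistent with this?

52.2

Competitive equilibrium: 234.2 − 7Q = 88.5 + 5Q → Q* = 12.1417, P* = 149.2083.
A tax t gives ΔQ = t/12 and wedge t, so DWL = t²/24.
t²/24 = 113.535 → t² = 2724.84 → t = 52.2.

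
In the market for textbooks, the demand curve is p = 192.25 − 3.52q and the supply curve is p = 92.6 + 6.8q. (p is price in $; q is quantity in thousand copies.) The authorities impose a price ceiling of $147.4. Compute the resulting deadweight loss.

Competitive equilibrium: 192.25 − 3.52q = 92.6 + 6.8q → q* = 9.656, p* = 158.2609.
At the ceiling p = 147.4, quantity supplied = (147.4 − 92.6)/6.8 = 8.0588.
Willingness to pay at q' = 8.0588: 192.25 − 3.52·8.0588 = 163.883.
Δq = 9.656 − 8.0588 = 1.5972; wedge = 163.883 − 147.4 = 16.483.
DWL = ½ × 1.5972 × 16.483 = $13.16 thousand.

$13.16 thousand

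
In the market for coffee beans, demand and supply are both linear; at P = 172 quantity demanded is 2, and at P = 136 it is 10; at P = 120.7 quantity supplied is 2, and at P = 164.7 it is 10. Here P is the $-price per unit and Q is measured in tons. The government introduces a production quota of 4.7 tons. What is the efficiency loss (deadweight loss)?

$29.52

Demand slope = (136 − 172)/(10 − 2) = −4.5, so P = 181 − 4.5Q.
Supply slope = (164.7 − 120.7)/(10 − 2) = 5.5, so P = 109.7 + 5.5Q.
Competitive equilibrium: 181 − 4.5Q = 109.7 + 5.5Q → Q* = 7.13, P* = 148.915.
At Q = 4.7: demand price = 181 − 4.5·4.7 = 159.85; supply price = 109.7 + 5.5·4.7 = 135.55.
ΔQ = 7.13 − 4.7 = 2.43; wedge = 159.85 − 135.55 = 24.3.
The triangle = ½ × 2.43 × 24.3 = $29.52.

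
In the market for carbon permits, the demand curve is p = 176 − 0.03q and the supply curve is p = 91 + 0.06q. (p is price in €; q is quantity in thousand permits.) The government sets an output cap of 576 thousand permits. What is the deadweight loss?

Competitive equilibrium: 176 − 0.03q = 91 + 0.06q → q* = 944.4444, p* = 147.6667.
At q = 576: demand price = 176 − 0.03·576 = 158.72; supply price = 91 + 0.06·576 = 125.56.
Δq = 944.4444 − 576 = 368.4444; wedge = 158.72 − 125.56 = 33.16.
The triangle = ½ × 368.4444 × 33.16 = €6108.81 thousand.

€6108.81 thousand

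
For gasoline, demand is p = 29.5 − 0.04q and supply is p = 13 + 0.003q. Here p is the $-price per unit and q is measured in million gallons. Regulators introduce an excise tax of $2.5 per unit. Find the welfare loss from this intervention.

$72.67 million

Competitive equilibrium: 29.5 − 0.04q = 13 + 0.003q → q* = 383.7209, p* = 14.1512.
With the tax, the buyer price exceeds the seller price by 2.5: (29.5 − 0.04q) − (13 + 0.003q) = 2.5 → q' = 325.5814.
Δq = 383.7209 − 325.5814 = 58.1395; the wedge equals the tax, 2.5.
The triangle = ½ × 58.1395 × 2.5 = $72.67 million.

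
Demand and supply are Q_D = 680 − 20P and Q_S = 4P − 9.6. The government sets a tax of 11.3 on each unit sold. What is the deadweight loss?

212.82

In inverse form: demand P = 34 − 0.05Q, supply P = 2.4 + 0.25Q.
Competitive equilibrium: 34 − 0.05Q = 2.4 + 0.25Q → Q* = 105.3333, P* = 28.7333.
With the tax, the buyer price exceeds the seller price by 11.3: (34 − 0.05Q) − (2.4 + 0.25Q) = 11.3 → Q' = 67.6667.
ΔQ = 105.3333 − 67.6667 = 37.6666; the wedge equals the tax, 11.3.
Deadweight loss = ½ × 37.6666 × 11.3 = 212.82.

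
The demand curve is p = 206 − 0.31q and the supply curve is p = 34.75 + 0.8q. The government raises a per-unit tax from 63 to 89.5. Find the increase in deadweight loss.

1820.38

Competitive equilibrium: 206 − 0.31q = 34.75 + 0.8q → q* = 154.2793, p* = 158.1734.
For a per-unit tax t: Δq = t/1.11, so DWL = ½·t·(t/1.11) = t²/2.22.
At t = 63: DWL = 1787.838. At t = 89.5: DWL = 3608.221.
Increase = 3608.221 − 1787.838 = 1820.38.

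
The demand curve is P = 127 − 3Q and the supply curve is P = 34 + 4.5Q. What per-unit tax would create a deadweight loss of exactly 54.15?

28.5

Competitive equilibrium: 127 − 3Q = 34 + 4.5Q → Q* = 12.4, P* = 89.8.
A tax t gives ΔQ = t/7.5 and wedge t, so DWL = t²/15.
t²/15 = 54.15 → t² = 812.25 → t = 28.5.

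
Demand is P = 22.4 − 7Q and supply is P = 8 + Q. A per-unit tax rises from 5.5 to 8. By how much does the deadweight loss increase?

2.11

Competitive equilibrium: 22.4 − 7Q = 8 + Q → Q* = 1.8, P* = 9.8.
For a per-unit tax t: ΔQ = t/8, so DWL = ½·t·(t/8) = t²/16.
At t = 5.5: DWL = 1.891. At t = 8: DWL = 4.
Increase = 4 − 1.891 = 2.11.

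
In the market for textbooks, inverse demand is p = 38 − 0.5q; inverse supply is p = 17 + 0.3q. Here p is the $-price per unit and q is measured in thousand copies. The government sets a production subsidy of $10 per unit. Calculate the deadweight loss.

$62.50 thousand

Competitive equilibrium: 38 − 0.5q = 17 + 0.3q → q* = 26.25, p* = 24.875.
The subsidy lowers effective supply by 10: p = 7 + 0.3q.
New quantity: 38 − 0.5q = 7 + 0.3q → q' = 38.75.
Overproduction Δq = 38.75 − 26.25 = 12.5; wedge = subsidy = 10.
Welfare loss = ½ × 12.5 × 10 = $62.50 thousand.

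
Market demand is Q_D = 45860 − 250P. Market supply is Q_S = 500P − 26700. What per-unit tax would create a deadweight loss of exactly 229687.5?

In inverse form: demand P = 183.44 − 0.004Q, supply P = 53.4 + 0.002Q.
Competitive equilibrium: 183.44 − 0.004Q = 53.4 + 0.002Q → Q* = 21673.3333, P* = 96.7467.
A tax t gives ΔQ = t/0.006 and wedge t, so DWL = t²/0.012.
t²/0.012 = 229687.5 → t² = 2756.25 → t = 52.5.

52.5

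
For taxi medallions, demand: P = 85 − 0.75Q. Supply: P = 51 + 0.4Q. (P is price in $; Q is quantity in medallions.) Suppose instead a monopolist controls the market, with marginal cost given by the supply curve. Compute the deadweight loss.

Competitive equilibrium: 85 − 0.75Q = 51 + 0.4Q → Q* = 29.5652, P* = 62.8261.
Marginal revenue: MR = 85 − 1.5Q. Set MR = MC: 85 − 1.5Q = 51 + 0.4Q → Q_m = 17.8947.
Price P_m = 85 − 0.75·17.8947 = 71.579; MC(Q_m) = 51 + 0.4·17.8947 = 58.1579.
Competitive Q* = 29.5652, so ΔQ = 11.6705; wedge = 71.579 − 58.1579 = 13.4211.
Deadweight loss = ½ × 11.6705 × 13.4211 = $78.32.

$78.32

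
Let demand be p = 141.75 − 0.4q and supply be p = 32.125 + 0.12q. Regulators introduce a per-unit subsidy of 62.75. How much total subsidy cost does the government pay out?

Competitive equilibrium: 141.75 − 0.4q = 32.125 + 0.12q → q* = 210.8173, p* = 57.4231.
The subsidy lowers effective supply by 62.75: p = 0.12q − 30.625.
New quantity: 141.75 − 0.4q = 0.12q − 30.625 → q' = 331.4904.
Total subsidy cost = 62.75 × 331.4904 = 20801.02.

20801.02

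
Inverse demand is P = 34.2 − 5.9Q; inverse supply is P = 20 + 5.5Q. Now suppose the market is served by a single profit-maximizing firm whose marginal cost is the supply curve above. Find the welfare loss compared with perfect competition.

Competitive equilibrium: 34.2 − 5.9Q = 20 + 5.5Q → Q* = 1.2456, P* = 26.8509.
Marginal revenue: MR = 34.2 − 11.8Q. Set MR = MC: 34.2 − 11.8Q = 20 + 5.5Q → Q_m = 0.8208.
Price P_m = 34.2 − 5.9·0.8208 = 29.3573; MC(Q_m) = 20 + 5.5·0.8208 = 24.5144.
Competitive Q* = 1.2456, so ΔQ = 0.4248; wedge = 29.3573 − 24.5144 = 4.8429.
The triangle = ½ × 0.4248 × 4.8429 = 1.03.

1.03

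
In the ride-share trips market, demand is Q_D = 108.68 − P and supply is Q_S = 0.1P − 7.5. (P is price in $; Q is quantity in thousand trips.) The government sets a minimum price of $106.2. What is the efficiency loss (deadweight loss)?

$1.86 thousand

In inverse form: demand P = 108.68 − Q, supply P = 75 + 10Q.
Competitive equilibrium: 108.68 − Q = 75 + 10Q → Q* = 3.0618, P* = 105.6182.
At the floor P = 106.2, quantity demanded = (108.68 − 106.2)/1 = 2.48.
Sellers' marginal cost at Q' = 2.48: 75 + 10·2.48 = 99.8.
ΔQ = 3.0618 − 2.48 = 0.5818; wedge = 106.2 − 99.8 = 6.4.
DWL = ½ × 0.5818 × 6.4 = $1.86 thousand.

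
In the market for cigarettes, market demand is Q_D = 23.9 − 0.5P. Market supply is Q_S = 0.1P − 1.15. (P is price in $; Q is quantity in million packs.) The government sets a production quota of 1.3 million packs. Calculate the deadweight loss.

$17.85 million

In inverse form: demand P = 47.8 − 2Q, supply P = 11.5 + 10Q.
Competitive equilibrium: 47.8 − 2Q = 11.5 + 10Q → Q* = 3.025, P* = 41.75.
At Q = 1.3: demand price = 47.8 − 2·1.3 = 45.2; supply price = 11.5 + 10·1.3 = 24.5.
ΔQ = 3.025 − 1.3 = 1.725; wedge = 45.2 − 24.5 = 20.7.
Deadweight loss = ½ × 1.725 × 20.7 = $17.85 million.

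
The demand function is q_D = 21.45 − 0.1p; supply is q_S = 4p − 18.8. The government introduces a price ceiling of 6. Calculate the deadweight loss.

In inverse form: demand p = 214.5 − 10q, supply p = 4.7 + 0.25q.
Competitive equilibrium: 214.5 − 10q = 4.7 + 0.25q → q* = 20.4683, p* = 9.8171.
At the ceiling p = 6, quantity supplied = (6 − 4.7)/0.25 = 5.2.
Willingness to pay at q' = 5.2: 214.5 − 10·5.2 = 162.5.
Δq = 20.4683 − 5.2 = 15.2683; wedge = 162.5 − 6 = 156.5.
Welfare loss = ½ × 15.2683 × 156.5 = 1194.74.

1194.74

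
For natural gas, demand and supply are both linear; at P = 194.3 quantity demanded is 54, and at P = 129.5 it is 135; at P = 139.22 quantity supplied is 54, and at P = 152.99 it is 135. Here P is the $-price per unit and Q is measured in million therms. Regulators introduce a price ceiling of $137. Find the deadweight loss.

$2365.81 million

Demand slope = (129.5 − 194.3)/(135 − 54) = −0.8, so P = 237.5 − 0.8Q.
Supply slope = (152.99 − 139.22)/(135 − 54) = 0.17, so P = 130.04 + 0.17Q.
Competitive equilibrium: 237.5 − 0.8Q = 130.04 + 0.17Q → Q* = 110.78351, P* = 148.8732.
At the ceiling P = 137, quantity supplied = (137 − 130.04)/0.17 = 40.94118.
Willingness to pay at Q' = 40.94118: 237.5 − 0.8·40.94118 = 204.74706.
ΔQ = 110.78351 − 40.94118 = 69.84233; wedge = 204.74706 − 137 = 67.74706.
Welfare loss = ½ × 69.84233 × 67.74706 = $2365.81 million.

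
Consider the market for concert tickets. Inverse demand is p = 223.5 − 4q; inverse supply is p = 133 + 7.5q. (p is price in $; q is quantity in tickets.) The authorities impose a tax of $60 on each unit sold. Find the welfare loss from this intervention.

Competitive equilibrium: 223.5 − 4q = 133 + 7.5q → q* = 7.8696, p* = 192.0217.
With the tax, the buyer price exceeds the seller price by 60: (223.5 − 4q) − (133 + 7.5q) = 60 → q' = 2.6522.
Δq = 7.8696 − 2.6522 = 5.2174; the wedge equals the tax, 60.
Deadweight loss = ½ × 5.2174 × 60 = $156.52.

$156.52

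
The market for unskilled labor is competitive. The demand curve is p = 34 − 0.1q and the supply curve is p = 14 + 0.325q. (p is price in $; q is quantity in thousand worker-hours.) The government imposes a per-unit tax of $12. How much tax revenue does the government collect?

Competitive equilibrium: 34 − 0.1q = 14 + 0.325q → q* = 47.0588, p* = 29.2941.
With the tax, the buyer price exceeds the seller price by 12: (34 − 0.1q) − (14 + 0.325q) = 12 → q' = 18.8235.
Tax revenue = 12 × 18.8235 = $225.88 thousand.

$225.88 thousand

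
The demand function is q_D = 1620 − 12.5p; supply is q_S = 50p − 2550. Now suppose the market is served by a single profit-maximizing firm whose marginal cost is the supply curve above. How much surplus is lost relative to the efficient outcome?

In inverse form: demand p = 129.6 − 0.08q, supply p = 51 + 0.02q.
Competitive equilibrium: 129.6 − 0.08q = 51 + 0.02q → q* = 786, p* = 66.72.
Marginal revenue: MR = 129.6 − 0.16q. Set MR = MC: 129.6 − 0.16q = 51 + 0.02q → q_m = 436.66667.
Price p_m = 129.6 − 0.08·436.66667 = 94.66667; MC(q_m) = 51 + 0.02·436.66667 = 59.73333.
Competitive q* = 786, so Δq = 349.33333; wedge = 94.66667 − 59.73333 = 34.93334.
The triangle = ½ × 349.33333 × 34.93334 = 6101.69.

6101.69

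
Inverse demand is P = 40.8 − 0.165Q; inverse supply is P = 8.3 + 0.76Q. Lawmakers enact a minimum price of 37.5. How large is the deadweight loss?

Competitive equilibrium: 40.8 − 0.165Q = 8.3 + 0.76Q → Q* = 35.1351, P* = 35.0027.
At the floor P = 37.5, quantity demanded = (40.8 − 37.5)/0.165 = 20.
Sellers' marginal cost at Q' = 20: 8.3 + 0.76·20 = 23.5.
ΔQ = 35.1351 − 20 = 15.1351; wedge = 37.5 − 23.5 = 14.
Welfare loss = ½ × 15.1351 × 14 = 105.95.

105.95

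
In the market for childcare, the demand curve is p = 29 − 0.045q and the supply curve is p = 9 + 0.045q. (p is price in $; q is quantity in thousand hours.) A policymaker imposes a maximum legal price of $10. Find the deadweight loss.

$1800 thousand

Competitive equilibrium: 29 − 0.045q = 9 + 0.045q → q* = 222.2222, p* = 19.
At the ceiling p = 10, quantity supplied = (10 − 9)/0.045 = 22.2222.
Willingness to pay at q' = 22.2222: 29 − 0.045·22.2222 = 28.
Δq = 222.2222 − 22.2222 = 200; wedge = 28 − 10 = 18.
Welfare loss = ½ × 200 × 18 = $1800 thousand.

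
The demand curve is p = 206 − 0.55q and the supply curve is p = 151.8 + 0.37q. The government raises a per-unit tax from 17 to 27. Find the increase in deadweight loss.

239.13

Competitive equilibrium: 206 − 0.55q = 151.8 + 0.37q → q* = 58.913, p* = 173.5978.
For a per-unit tax t: Δq = t/0.92, so DWL = ½·t·(t/0.92) = t²/1.84.
At t = 17: DWL = 157.065. At t = 27: DWL = 396.196.
Increase = 396.196 − 157.065 = 239.13.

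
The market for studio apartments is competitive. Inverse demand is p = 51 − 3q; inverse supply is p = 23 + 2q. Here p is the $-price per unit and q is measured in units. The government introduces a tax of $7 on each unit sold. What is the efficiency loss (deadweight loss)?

$4.90

Competitive equilibrium: 51 − 3q = 23 + 2q → q* = 5.6, p* = 34.2.
With the tax, the buyer price exceeds the seller price by 7: (51 − 3q) − (23 + 2q) = 7 → q' = 4.2.
Δq = 5.6 − 4.2 = 1.4; the wedge equals the tax, 7.
The triangle = ½ × 1.4 × 7 = $4.90.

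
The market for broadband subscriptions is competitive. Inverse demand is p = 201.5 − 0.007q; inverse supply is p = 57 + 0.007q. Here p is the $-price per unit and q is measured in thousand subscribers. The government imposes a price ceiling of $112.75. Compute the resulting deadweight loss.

Competitive equilibrium: 201.5 − 0.007q = 57 + 0.007q → q* = 10321.4286, p* = 129.25.
At the ceiling p = 112.75, quantity supplied = (112.75 − 57)/0.007 = 7964.2857.
Willingness to pay at q' = 7964.2857: 201.5 − 0.007·7964.2857 = 145.75.
Δq = 10321.4286 − 7964.2857 = 2357.1429; wedge = 145.75 − 112.75 = 33.
Welfare loss = ½ × 2357.1429 × 33 = $38892.86 thousand.

$38892.86 thousand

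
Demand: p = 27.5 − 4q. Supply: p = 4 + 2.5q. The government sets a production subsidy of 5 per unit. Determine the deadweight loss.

Competitive equilibrium: 27.5 − 4q = 4 + 2.5q → q* = 3.6154, p* = 13.0385.
The subsidy lowers effective supply by 5: p = 2.5q − 1.
New quantity: 27.5 − 4q = 2.5q − 1 → q' = 4.3846.
Overproduction Δq = 4.3846 − 3.6154 = 0.7692; wedge = subsidy = 5.
Deadweight loss = ½ × 0.7692 × 5 = 1.92.

1.92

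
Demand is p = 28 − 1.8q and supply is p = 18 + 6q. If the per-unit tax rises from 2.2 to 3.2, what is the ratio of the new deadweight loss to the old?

Competitive equilibrium: 28 − 1.8q = 18 + 6q → q* = 1.2821, p* = 25.6923.
For a per-unit tax t: Δq = t/7.8, so DWL = ½·t·(t/7.8) = t²/15.6.
At t = 2.2: DWL = 0.310. At t = 3.2: DWL = 0.656.
Ratio = (3.2/2.2)² = 2.116.

2.116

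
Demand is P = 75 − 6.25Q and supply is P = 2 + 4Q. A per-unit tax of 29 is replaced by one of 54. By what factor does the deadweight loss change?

3.467

Competitive equilibrium: 75 − 6.25Q = 2 + 4Q → Q* = 7.122, P* = 30.4878.
For a per-unit tax t: ΔQ = t/10.25, so DWL = ½·t·(t/10.25) = t²/20.5.
At t = 29: DWL = 41.024. At t = 54: DWL = 142.244.
Ratio = (54/29)² = 3.467.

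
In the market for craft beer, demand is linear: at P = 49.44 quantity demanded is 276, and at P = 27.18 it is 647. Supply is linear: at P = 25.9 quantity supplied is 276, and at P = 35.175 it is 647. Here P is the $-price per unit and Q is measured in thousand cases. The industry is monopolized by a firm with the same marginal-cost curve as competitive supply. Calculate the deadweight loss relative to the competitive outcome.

Demand slope = (27.18 − 49.44)/(647 − 276) = −0.06, so P = 66 − 0.06Q.
Supply slope = (35.175 − 25.9)/(647 − 276) = 0.025, so P = 19 + 0.025Q.
Competitive equilibrium: 66 − 0.06Q = 19 + 0.025Q → Q* = 552.94118, P* = 32.82353.
Marginal revenue: MR = 66 − 0.12Q. Set MR = MC: 66 − 0.12Q = 19 + 0.025Q → Q_m = 324.13793.
Price P_m = 66 − 0.06·324.13793 = 46.55172; MC(Q_m) = 19 + 0.025·324.13793 = 27.10345.
Competitive Q* = 552.94118, so ΔQ = 228.80325; wedge = 46.55172 − 27.10345 = 19.44827.
Deadweight loss = ½ × 228.80325 × 19.44827 = $2224.91 thousand.

$2224.91 thousand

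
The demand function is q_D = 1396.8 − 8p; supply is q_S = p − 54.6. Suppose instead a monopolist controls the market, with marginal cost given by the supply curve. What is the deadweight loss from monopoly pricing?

In inverse form: demand p = 174.6 − 0.125q, supply p = 54.6 + q.
Competitive equilibrium: 174.6 − 0.125q = 54.6 + q → q* = 106.6667, p* = 161.2667.
Marginal revenue: MR = 174.6 − 0.25q. Set MR = MC: 174.6 − 0.25q = 54.6 + q → q_m = 96.
Price p_m = 174.6 − 0.125·96 = 162.6; MC(q_m) = 54.6 + 1·96 = 150.6.
Competitive q* = 106.6667, so Δq = 10.6667; wedge = 162.6 − 150.6 = 12.
Welfare loss = ½ × 10.6667 × 12 = 64.

64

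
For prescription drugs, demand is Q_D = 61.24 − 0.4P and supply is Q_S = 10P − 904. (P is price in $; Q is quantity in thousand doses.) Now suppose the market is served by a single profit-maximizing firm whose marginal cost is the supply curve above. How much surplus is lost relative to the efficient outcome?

$181.67 thousand

In inverse form: demand P = 153.1 − 2.5Q, supply P = 90.4 + 0.1Q.
Competitive equilibrium: 153.1 − 2.5Q = 90.4 + 0.1Q → Q* = 24.1154, P* = 92.8115.
Marginal revenue: MR = 153.1 − 5Q. Set MR = MC: 153.1 − 5Q = 90.4 + 0.1Q → Q_m = 12.2941.
Price P_m = 153.1 − 2.5·12.2941 = 122.3648; MC(Q_m) = 90.4 + 0.1·12.2941 = 91.6294.
Competitive Q* = 24.1154, so ΔQ = 11.8213; wedge = 122.3648 − 91.6294 = 30.7354.
The triangle = ½ × 11.8213 × 30.7354 = $181.67 thousand.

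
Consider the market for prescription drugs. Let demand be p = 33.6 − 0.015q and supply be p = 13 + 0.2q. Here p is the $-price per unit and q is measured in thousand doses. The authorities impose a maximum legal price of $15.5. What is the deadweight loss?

$746.18 thousand

Competitive equilibrium: 33.6 − 0.015q = 13 + 0.2q → q* = 95.814, p* = 32.1628.
At the ceiling p = 15.5, quantity supplied = (15.5 − 13)/0.2 = 12.5.
Willingness to pay at q' = 12.5: 33.6 − 0.015·12.5 = 33.4125.
Δq = 95.814 − 12.5 = 83.314; wedge = 33.4125 − 15.5 = 17.9125.
DWL = ½ × 83.314 × 17.9125 = $746.18 thousand.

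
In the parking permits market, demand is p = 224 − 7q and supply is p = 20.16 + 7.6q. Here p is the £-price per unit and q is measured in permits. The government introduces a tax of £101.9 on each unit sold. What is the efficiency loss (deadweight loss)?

Competitive equilibrium: 224 − 7q = 20.16 + 7.6q → q* = 13.9616, p* = 126.2685.
With the tax, the buyer price exceeds the seller price by 101.9: (224 − 7q) − (20.16 + 7.6q) = 101.9 → q' = 6.9822.
Δq = 13.9616 − 6.9822 = 6.9794; the wedge equals the tax, 101.9.
Deadweight loss = ½ × 6.9794 × 101.9 = £355.60.

£355.60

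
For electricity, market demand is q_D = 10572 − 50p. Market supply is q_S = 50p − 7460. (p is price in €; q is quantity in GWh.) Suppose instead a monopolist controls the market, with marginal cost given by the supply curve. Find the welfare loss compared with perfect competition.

€5380.30

In inverse form: demand p = 211.44 − 0.02q, supply p = 149.2 + 0.02q.
Competitive equilibrium: 211.44 − 0.02q = 149.2 + 0.02q → q* = 1556, p* = 180.32.
Marginal revenue: MR = 211.44 − 0.04q. Set MR = MC: 211.44 − 0.04q = 149.2 + 0.02q → q_m = 1037.33333.
Price p_m = 211.44 − 0.02·1037.33333 = 190.69333; MC(q_m) = 149.2 + 0.02·1037.33333 = 169.94667.
Competitive q* = 1556, so Δq = 518.66667; wedge = 190.69333 − 169.94667 = 20.74666.
The triangle = ½ × 518.66667 × 20.74666 = €5380.30.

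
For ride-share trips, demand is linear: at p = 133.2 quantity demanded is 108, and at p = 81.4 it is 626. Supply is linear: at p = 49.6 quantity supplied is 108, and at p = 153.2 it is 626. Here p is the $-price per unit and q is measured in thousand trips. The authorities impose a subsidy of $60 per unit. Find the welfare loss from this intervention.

Demand slope = (81.4 − 133.2)/(626 − 108) = −0.1, so p = 144 − 0.1q.
Supply slope = (153.2 − 49.6)/(626 − 108) = 0.2, so p = 28 + 0.2q.
Competitive equilibrium: 144 − 0.1q = 28 + 0.2q → q* = 386.6667, p* = 105.3333.
The subsidy lowers effective supply by 60: p = 0.2q − 32.
New quantity: 144 − 0.1q = 0.2q − 32 → q' = 586.6667.
Overproduction Δq = 586.6667 − 386.6667 = 200; wedge = subsidy = 60.
The triangle = ½ × 200 × 60 = $6000 thousand.

$6000 thousand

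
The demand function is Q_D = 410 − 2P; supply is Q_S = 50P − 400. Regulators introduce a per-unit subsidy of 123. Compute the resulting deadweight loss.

14547.12

In inverse form: demand P = 205 − 0.5Q, supply P = 8 + 0.02Q.
Competitive equilibrium: 205 − 0.5Q = 8 + 0.02Q → Q* = 378.84615, P* = 15.57692.
The subsidy lowers effective supply by 123: P = 0.02Q − 115.
New quantity: 205 − 0.5Q = 0.02Q − 115 → Q' = 615.38462.
Overproduction ΔQ = 615.38462 − 378.84615 = 236.53847; wedge = subsidy = 123.
Deadweight loss = ½ × 236.53847 × 123 = 14547.12.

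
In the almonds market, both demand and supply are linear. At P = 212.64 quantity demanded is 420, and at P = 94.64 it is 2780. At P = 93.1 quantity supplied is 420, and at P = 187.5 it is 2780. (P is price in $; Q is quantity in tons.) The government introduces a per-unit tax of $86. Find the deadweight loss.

Demand slope = (94.64 − 212.64)/(2780 − 420) = −0.05, so P = 233.64 − 0.05Q.
Supply slope = (187.5 − 93.1)/(2780 − 420) = 0.04, so P = 76.3 + 0.04Q.
Competitive equilibrium: 233.64 − 0.05Q = 76.3 + 0.04Q → Q* = 1748.2222, P* = 146.2289.
With the tax, the buyer price exceeds the seller price by 86: (233.64 − 0.05Q) − (76.3 + 0.04Q) = 86 → Q' = 792.6667.
ΔQ = 1748.2222 − 792.6667 = 955.5555; the wedge equals the tax, 86.
The triangle = ½ × 955.5555 × 86 = $41088.89.

$41088.89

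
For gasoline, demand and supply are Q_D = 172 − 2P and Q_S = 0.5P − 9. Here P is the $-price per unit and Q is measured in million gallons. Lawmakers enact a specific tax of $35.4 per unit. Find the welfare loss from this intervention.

In inverse form: demand P = 86 − 0.5Q, supply P = 18 + 2Q.
Competitive equilibrium: 86 − 0.5Q = 18 + 2Q → Q* = 27.2, P* = 72.4.
With the tax, the buyer price exceeds the seller price by 35.4: (86 − 0.5Q) − (18 + 2Q) = 35.4 → Q' = 13.04.
ΔQ = 27.2 − 13.04 = 14.16; the wedge equals the tax, 35.4.
DWL = ½ × 14.16 × 35.4 = $250.632 million.

$250.632 million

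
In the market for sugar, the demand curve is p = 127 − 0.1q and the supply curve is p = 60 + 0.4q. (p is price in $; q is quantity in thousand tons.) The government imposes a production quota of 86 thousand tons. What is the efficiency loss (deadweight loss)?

$576 thousand

Competitive equilibrium: 127 − 0.1q = 60 + 0.4q → q* = 134, p* = 113.6.
At q = 86: demand price = 127 − 0.1·86 = 118.4; supply price = 60 + 0.4·86 = 94.4.
Δq = 134 − 86 = 48; wedge = 118.4 − 94.4 = 24.
Welfare loss = ½ × 48 × 24 = $576 thousand.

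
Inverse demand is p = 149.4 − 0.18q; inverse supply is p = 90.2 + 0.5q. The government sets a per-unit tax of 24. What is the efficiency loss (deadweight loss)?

423.53

Competitive equilibrium: 149.4 − 0.18q = 90.2 + 0.5q → q* = 87.0588, p* = 133.7294.
With the tax, the buyer price exceeds the seller price by 24: (149.4 − 0.18q) − (90.2 + 0.5q) = 24 → q' = 51.7647.
Δq = 87.0588 − 51.7647 = 35.2941; the wedge equals the tax, 24.
Deadweight loss = ½ × 35.2941 × 24 = 423.53.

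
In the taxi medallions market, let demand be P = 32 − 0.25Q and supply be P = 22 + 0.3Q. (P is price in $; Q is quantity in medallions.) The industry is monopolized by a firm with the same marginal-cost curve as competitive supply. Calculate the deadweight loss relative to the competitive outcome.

Competitive equilibrium: 32 − 0.25Q = 22 + 0.3Q → Q* = 18.1818, P* = 27.4545.
Marginal revenue: MR = 32 − 0.5Q. Set MR = MC: 32 − 0.5Q = 22 + 0.3Q → Q_m = 12.5.
Price P_m = 32 − 0.25·12.5 = 28.875; MC(Q_m) = 22 + 0.3·12.5 = 25.75.
Competitive Q* = 18.1818, so ΔQ = 5.6818; wedge = 28.875 − 25.75 = 3.125.
The triangle = ½ × 5.6818 × 3.125 = $8.88.

$8.88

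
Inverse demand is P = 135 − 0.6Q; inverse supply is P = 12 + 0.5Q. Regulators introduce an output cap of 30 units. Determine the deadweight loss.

Competitive equilibrium: 135 − 0.6Q = 12 + 0.5Q → Q* = 111.8182, P* = 67.9091.
At Q = 30: demand price = 135 − 0.6·30 = 117; supply price = 12 + 0.5·30 = 27.
ΔQ = 111.8182 − 30 = 81.8182; wedge = 117 − 27 = 90.
Welfare loss = ½ × 81.8182 × 90 = 3681.82.

3681.82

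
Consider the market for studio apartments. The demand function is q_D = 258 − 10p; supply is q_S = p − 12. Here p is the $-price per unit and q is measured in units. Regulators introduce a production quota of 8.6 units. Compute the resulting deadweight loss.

In inverse form: demand p = 25.8 − 0.1q, supply p = 12 + q.
Competitive equilibrium: 25.8 − 0.1q = 12 + q → q* = 12.5455, p* = 24.5455.
At q = 8.6: demand price = 25.8 − 0.1·8.6 = 24.94; supply price = 12 + 1·8.6 = 20.6.
Δq = 12.5455 − 8.6 = 3.9455; wedge = 24.94 − 20.6 = 4.34.
Deadweight loss = ½ × 3.9455 × 4.34 = $8.56.

$8.56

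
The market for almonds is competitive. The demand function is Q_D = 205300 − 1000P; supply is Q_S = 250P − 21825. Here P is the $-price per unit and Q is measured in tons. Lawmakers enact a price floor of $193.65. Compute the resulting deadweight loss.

In inverse form: demand P = 205.3 − 0.001Q, supply P = 87.3 + 0.004Q.
Competitive equilibrium: 205.3 − 0.001Q = 87.3 + 0.004Q → Q* = 23600, P* = 181.7.
At the floor P = 193.65, quantity demanded = (205.3 − 193.65)/0.001 = 11650.
Sellers' marginal cost at Q' = 11650: 87.3 + 0.004·11650 = 133.9.
ΔQ = 23600 − 11650 = 11950; wedge = 193.65 − 133.9 = 59.75.
DWL = ½ × 11950 × 59.75 = $357006.25.

$357006.25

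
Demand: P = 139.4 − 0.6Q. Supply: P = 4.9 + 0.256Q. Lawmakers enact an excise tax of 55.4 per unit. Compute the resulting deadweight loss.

Competitive equilibrium: 139.4 − 0.6Q = 4.9 + 0.256Q → Q* = 157.12617, P* = 45.1243.
With the tax, the buyer price exceeds the seller price by 55.4: (139.4 − 0.6Q) − (4.9 + 0.256Q) = 55.4 → Q' = 92.40654.
ΔQ = 157.12617 − 92.40654 = 64.71963; the wedge equals the tax, 55.4.
DWL = ½ × 64.71963 × 55.4 = 1792.73.

1792.73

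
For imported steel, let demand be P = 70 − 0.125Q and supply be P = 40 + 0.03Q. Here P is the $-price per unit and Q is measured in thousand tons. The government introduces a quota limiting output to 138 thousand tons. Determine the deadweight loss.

$239.14 thousand

Competitive equilibrium: 70 − 0.125Q = 40 + 0.03Q → Q* = 193.5484, P* = 45.8065.
At Q = 138: demand price = 70 − 0.125·138 = 52.75; supply price = 40 + 0.03·138 = 44.14.
ΔQ = 193.5484 − 138 = 55.5484; wedge = 52.75 − 44.14 = 8.61.
Welfare loss = ½ × 55.5484 × 8.61 = $239.14 thousand.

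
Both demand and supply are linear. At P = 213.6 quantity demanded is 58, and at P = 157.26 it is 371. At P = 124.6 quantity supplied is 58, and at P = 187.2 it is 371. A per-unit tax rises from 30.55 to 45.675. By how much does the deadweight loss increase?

1516.98

Demand slope = (157.26 − 213.6)/(371 − 58) = −0.18, so P = 224.04 − 0.18Q.
Supply slope = (187.2 − 124.6)/(371 − 58) = 0.2, so P = 113 + 0.2Q.
Competitive equilibrium: 224.04 − 0.18Q = 113 + 0.2Q → Q* = 292.2105, P* = 171.4421.
For a per-unit tax t: ΔQ = t/0.38, so DWL = ½·t·(t/0.38) = t²/0.76.
At t = 30.55: DWL = 1228.03. At t = 45.675: DWL = 2745.007.
Increase = 2745.007 − 1228.03 = 1516.98.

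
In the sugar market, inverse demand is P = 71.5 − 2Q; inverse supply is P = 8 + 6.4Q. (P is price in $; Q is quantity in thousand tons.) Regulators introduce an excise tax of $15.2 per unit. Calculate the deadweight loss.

Competitive equilibrium: 71.5 − 2Q = 8 + 6.4Q → Q* = 7.5595, P* = 56.381.
With the tax, the buyer price exceeds the seller price by 15.2: (71.5 − 2Q) − (8 + 6.4Q) = 15.2 → Q' = 5.75.
ΔQ = 7.5595 − 5.75 = 1.8095; the wedge equals the tax, 15.2.
DWL = ½ × 1.8095 × 15.2 = $13.75 thousand.

$13.75 thousand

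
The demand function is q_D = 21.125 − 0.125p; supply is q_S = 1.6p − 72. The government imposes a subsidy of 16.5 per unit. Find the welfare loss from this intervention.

In inverse form: demand p = 169 − 8q, supply p = 45 + 0.625q.
Competitive equilibrium: 169 − 8q = 45 + 0.625q → q* = 14.3768, p* = 53.9855.
The subsidy lowers effective supply by 16.5: p = 28.5 + 0.625q.
New quantity: 169 − 8q = 28.5 + 0.625q → q' = 16.2899.
Overproduction Δq = 16.2899 − 14.3768 = 1.9131; wedge = subsidy = 16.5.
Welfare loss = ½ × 1.9131 × 16.5 = 15.78.

15.78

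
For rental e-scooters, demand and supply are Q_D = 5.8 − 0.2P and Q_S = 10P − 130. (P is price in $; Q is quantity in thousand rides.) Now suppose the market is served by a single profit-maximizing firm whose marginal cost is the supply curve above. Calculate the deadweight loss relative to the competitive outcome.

$6.15 thousand

In inverse form: demand P = 29 − 5Q, supply P = 13 + 0.1Q.
Competitive equilibrium: 29 − 5Q = 13 + 0.1Q → Q* = 3.1373, P* = 13.3137.
Marginal revenue: MR = 29 − 10Q. Set MR = MC: 29 − 10Q = 13 + 0.1Q → Q_m = 1.5842.
Price P_m = 29 − 5·1.5842 = 21.079; MC(Q_m) = 13 + 0.1·1.5842 = 13.1584.
Competitive Q* = 3.1373, so ΔQ = 1.5531; wedge = 21.079 − 13.1584 = 7.9206.
Deadweight loss = ½ × 1.5531 × 7.9206 = $6.15 thousand.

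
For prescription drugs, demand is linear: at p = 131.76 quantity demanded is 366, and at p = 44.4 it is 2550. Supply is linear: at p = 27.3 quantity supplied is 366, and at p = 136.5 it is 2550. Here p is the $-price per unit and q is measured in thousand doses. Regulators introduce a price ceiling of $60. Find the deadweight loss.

$11552 thousand

Demand slope = (44.4 − 131.76)/(2550 − 366) = −0.04, so p = 146.4 − 0.04q.
Supply slope = (136.5 − 27.3)/(2550 − 366) = 0.05, so p = 9 + 0.05q.
Competitive equilibrium: 146.4 − 0.04q = 9 + 0.05q → q* = 1526.6667, p* = 85.3333.
At the ceiling p = 60, quantity supplied = (60 − 9)/0.05 = 1020.
Willingness to pay at q' = 1020: 146.4 − 0.04·1020 = 105.6.
Δq = 1526.6667 − 1020 = 506.6667; wedge = 105.6 − 60 = 45.6.
Deadweight loss = ½ × 506.6667 × 45.6 = $11552 thousand.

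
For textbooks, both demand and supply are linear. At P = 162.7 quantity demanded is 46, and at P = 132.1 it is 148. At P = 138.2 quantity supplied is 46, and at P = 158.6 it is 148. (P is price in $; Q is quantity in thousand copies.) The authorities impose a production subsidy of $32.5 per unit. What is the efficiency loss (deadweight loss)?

$1056.25 thousand

Demand slope = (132.1 − 162.7)/(148 − 46) = −0.3, so P = 176.5 − 0.3Q.
Supply slope = (158.6 − 138.2)/(148 − 46) = 0.2, so P = 129 + 0.2Q.
Competitive equilibrium: 176.5 − 0.3Q = 129 + 0.2Q → Q* = 95, P* = 148.
The subsidy lowers effective supply by 32.5: P = 96.5 + 0.2Q.
New quantity: 176.5 − 0.3Q = 96.5 + 0.2Q → Q' = 160.
Overproduction ΔQ = 160 − 95 = 65; wedge = subsidy = 32.5.
Deadweight loss = ½ × 65 × 32.5 = $1056.25 thousand.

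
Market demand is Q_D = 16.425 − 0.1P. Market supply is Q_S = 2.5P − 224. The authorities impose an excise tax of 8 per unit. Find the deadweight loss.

In inverse form: demand P = 164.25 − 10Q, supply P = 89.6 + 0.4Q.
Competitive equilibrium: 164.25 − 10Q = 89.6 + 0.4Q → Q* = 7.1779, P* = 92.4712.
With the tax, the buyer price exceeds the seller price by 8: (164.25 − 10Q) − (89.6 + 0.4Q) = 8 → Q' = 6.4087.
ΔQ = 7.1779 − 6.4087 = 0.7692; the wedge equals the tax, 8.
Deadweight loss = ½ × 0.7692 × 8 = 3.08.

3.08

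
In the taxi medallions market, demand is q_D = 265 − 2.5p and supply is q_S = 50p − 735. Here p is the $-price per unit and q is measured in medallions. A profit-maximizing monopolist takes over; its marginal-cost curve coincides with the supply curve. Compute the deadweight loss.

$2361.32

In inverse form: demand p = 106 − 0.4q, supply p = 14.7 + 0.02q.
Competitive equilibrium: 106 − 0.4q = 14.7 + 0.02q → q* = 217.381, p* = 19.0476.
Marginal revenue: MR = 106 − 0.8q. Set MR = MC: 106 − 0.8q = 14.7 + 0.02q → q_m = 111.3415.
Price p_m = 106 − 0.4·111.3415 = 61.4634; MC(q_m) = 14.7 + 0.02·111.3415 = 16.9268.
Competitive q* = 217.381, so Δq = 106.0395; wedge = 61.4634 − 16.9268 = 44.5366.
DWL = ½ × 106.0395 × 44.5366 = $2361.32.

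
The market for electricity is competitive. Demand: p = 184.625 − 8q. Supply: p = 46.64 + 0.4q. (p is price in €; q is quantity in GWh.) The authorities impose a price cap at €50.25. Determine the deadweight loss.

Competitive equilibrium: 184.625 − 8q = 46.64 + 0.4q → q* = 16.4268, p* = 53.2107.
At the ceiling p = 50.25, quantity supplied = (50.25 − 46.64)/0.4 = 9.025.
Willingness to pay at q' = 9.025: 184.625 − 8·9.025 = 112.425.
Δq = 16.4268 − 9.025 = 7.4018; wedge = 112.425 − 50.25 = 62.175.
The triangle = ½ × 7.4018 × 62.175 = €230.10.

€230.10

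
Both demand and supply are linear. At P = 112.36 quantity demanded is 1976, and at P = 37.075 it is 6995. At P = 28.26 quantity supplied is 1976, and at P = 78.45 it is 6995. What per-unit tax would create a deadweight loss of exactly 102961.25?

Demand slope = (37.075 − 112.36)/(6995 − 1976) = −0.015, so P = 142 − 0.015Q.
Supply slope = (78.45 − 28.26)/(6995 − 1976) = 0.01, so P = 8.5 + 0.01Q.
Competitive equilibrium: 142 − 0.015Q = 8.5 + 0.01Q → Q* = 5340, P* = 61.9.
A tax t gives ΔQ = t/0.025 and wedge t, so DWL = t²/0.05.
t²/0.05 = 102961.25 → t² = 5148.0625 → t = 71.75.

71.75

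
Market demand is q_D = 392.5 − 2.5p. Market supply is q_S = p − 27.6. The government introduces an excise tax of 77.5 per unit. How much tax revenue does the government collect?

2873.04

In inverse form: demand p = 157 − 0.4q, supply p = 27.6 + q.
Competitive equilibrium: 157 − 0.4q = 27.6 + q → q* = 92.42857, p* = 120.02857.
With the tax, the buyer price exceeds the seller price by 77.5: (157 − 0.4q) − (27.6 + q) = 77.5 → q' = 37.07143.
Tax revenue = 77.5 × 37.07143 = 2873.04.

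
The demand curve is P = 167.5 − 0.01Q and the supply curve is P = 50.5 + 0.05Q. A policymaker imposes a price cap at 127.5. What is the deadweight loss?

Competitive equilibrium: 167.5 − 0.01Q = 50.5 + 0.05Q → Q* = 1950, P* = 148.
At the ceiling P = 127.5, quantity supplied = (127.5 − 50.5)/0.05 = 1540.
Willingness to pay at Q' = 1540: 167.5 − 0.01·1540 = 152.1.
ΔQ = 1950 − 1540 = 410; wedge = 152.1 − 127.5 = 24.6.
Welfare loss = ½ × 410 × 24.6 = 5043.

5043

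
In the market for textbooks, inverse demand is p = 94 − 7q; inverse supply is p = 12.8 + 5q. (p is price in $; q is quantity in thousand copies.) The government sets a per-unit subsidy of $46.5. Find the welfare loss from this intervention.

Competitive equilibrium: 94 − 7q = 12.8 + 5q → q* = 6.7667, p* = 46.6333.
The subsidy lowers effective supply by 46.5: p = 5q − 33.7.
New quantity: 94 − 7q = 5q − 33.7 → q' = 10.6417.
Overproduction Δq = 10.6417 − 6.7667 = 3.875; wedge = subsidy = 46.5.
Welfare loss = ½ × 3.875 × 46.5 = $90.09 thousand.

$90.09 thousand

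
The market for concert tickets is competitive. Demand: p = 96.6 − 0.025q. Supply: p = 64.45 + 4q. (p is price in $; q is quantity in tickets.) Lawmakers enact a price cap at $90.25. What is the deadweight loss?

$4.76

Competitive equilibrium: 96.6 − 0.025q = 64.45 + 4q → q* = 7.9876, p* = 96.4003.
At the ceiling p = 90.25, quantity supplied = (90.25 − 64.45)/4 = 6.45.
Willingness to pay at q' = 6.45: 96.6 − 0.025·6.45 = 96.4388.
Δq = 7.9876 − 6.45 = 1.5376; wedge = 96.4388 − 90.25 = 6.1888.
Deadweight loss = ½ × 1.5376 × 6.1888 = $4.76.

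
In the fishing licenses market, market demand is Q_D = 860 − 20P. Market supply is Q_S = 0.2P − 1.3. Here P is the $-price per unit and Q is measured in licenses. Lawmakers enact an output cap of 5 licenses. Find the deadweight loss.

In inverse form: demand P = 43 − 0.05Q, supply P = 6.5 + 5Q.
Competitive equilibrium: 43 − 0.05Q = 6.5 + 5Q → Q* = 7.2277, P* = 42.6386.
At Q = 5: demand price = 43 − 0.05·5 = 42.75; supply price = 6.5 + 5·5 = 31.5.
ΔQ = 7.2277 − 5 = 2.2277; wedge = 42.75 − 31.5 = 11.25.
The triangle = ½ × 2.2277 × 11.25 = $12.53.

$12.53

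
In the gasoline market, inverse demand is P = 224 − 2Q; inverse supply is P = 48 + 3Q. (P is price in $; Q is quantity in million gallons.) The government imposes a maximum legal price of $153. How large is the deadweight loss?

$0.10 million

Competitive equilibrium: 224 − 2Q = 48 + 3Q → Q* = 35.2, P* = 153.6.
At the ceiling P = 153, quantity supplied = (153 − 48)/3 = 35.
Willingness to pay at Q' = 35: 224 − 2·35 = 154.
ΔQ = 35.2 − 35 = 0.2; wedge = 154 − 153 = 1.
The triangle = ½ × 0.2 × 1 = $0.10 million.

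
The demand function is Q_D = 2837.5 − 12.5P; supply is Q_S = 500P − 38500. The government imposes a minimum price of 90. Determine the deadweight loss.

In inverse form: demand P = 227 − 0.08Q, supply P = 77 + 0.002Q.
Competitive equilibrium: 227 − 0.08Q = 77 + 0.002Q → Q* = 1829.2683, P* = 80.6585.
At the floor P = 90, quantity demanded = (227 − 90)/0.08 = 1712.5.
Sellers' marginal cost at Q' = 1712.5: 77 + 0.002·1712.5 = 80.425.
ΔQ = 1829.2683 − 1712.5 = 116.7683; wedge = 90 − 80.425 = 9.575.
Deadweight loss = ½ × 116.7683 × 9.575 = 559.03.

559.03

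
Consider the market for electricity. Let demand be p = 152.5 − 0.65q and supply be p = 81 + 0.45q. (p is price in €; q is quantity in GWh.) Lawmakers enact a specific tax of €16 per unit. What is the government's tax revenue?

Competitive equilibrium: 152.5 − 0.65q = 81 + 0.45q → q* = 65, p* = 110.25.
With the tax, the buyer price exceeds the seller price by 16: (152.5 − 0.65q) − (81 + 0.45q) = 16 → q' = 50.4545.
Tax revenue = 16 × 50.4545 = €807.27.

€807.27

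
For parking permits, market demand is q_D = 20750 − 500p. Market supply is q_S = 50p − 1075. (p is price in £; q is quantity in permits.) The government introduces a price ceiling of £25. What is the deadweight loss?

In inverse form: demand p = 41.5 − 0.002q, supply p = 21.5 + 0.02q.
Competitive equilibrium: 41.5 − 0.002q = 21.5 + 0.02q → q* = 909.0909, p* = 39.6818.
At the ceiling p = 25, quantity supplied = (25 − 21.5)/0.02 = 175.
Willingness to pay at q' = 175: 41.5 − 0.002·175 = 41.15.
Δq = 909.0909 − 175 = 734.0909; wedge = 41.15 − 25 = 16.15.
Welfare loss = ½ × 734.0909 × 16.15 = £5927.78.

£5927.78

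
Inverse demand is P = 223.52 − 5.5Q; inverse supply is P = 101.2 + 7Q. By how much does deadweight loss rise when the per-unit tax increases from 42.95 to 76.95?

163.064

Competitive equilibrium: 223.52 − 5.5Q = 101.2 + 7Q → Q* = 9.7856, P* = 169.6992.
For a per-unit tax t: ΔQ = t/12.5, so DWL = ½·t·(t/12.5) = t²/25.
At t = 42.95: DWL = 73.788. At t = 76.95: DWL = 236.852.
Increase = 236.852 − 73.788 = 163.064.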